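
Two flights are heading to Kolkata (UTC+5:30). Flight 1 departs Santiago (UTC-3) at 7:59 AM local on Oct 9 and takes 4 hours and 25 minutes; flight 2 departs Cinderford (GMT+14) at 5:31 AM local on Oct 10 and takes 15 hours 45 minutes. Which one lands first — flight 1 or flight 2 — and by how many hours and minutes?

Flight 1 in UTC: 7:59 AM + 3:00 = 10:59 AM on Oct 9.
+4 hours and 25 minutes → arrive 3:24 PM UTC on Oct 9.
Flight 2 in UTC: 5:31 AM − 14:00 = 3:31 PM on Oct 9.
+15 hours 45 minutes → arrive 7:16 AM UTC on Oct 10.
Flight 1 lands earlier by 15 hours 52 minutes.

the first, by 15 hours 52 minutes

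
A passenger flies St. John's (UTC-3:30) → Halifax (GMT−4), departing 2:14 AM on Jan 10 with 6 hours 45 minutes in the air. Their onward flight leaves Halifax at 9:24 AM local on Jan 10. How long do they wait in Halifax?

Convert departure to UTC: 2:14 AM + 3:30 = 5:44 AM UTC on Jan 10.
Add 6 hours and 45 minutes flight time → 12:29 PM UTC.
Halifax is UTC−4:00, so local arrival = 12:29 PM − 4:00 = 8:29 AM on Jan 10.
Layover = 9:24 AM − 8:29 AM = 55 minutes.

55 minutes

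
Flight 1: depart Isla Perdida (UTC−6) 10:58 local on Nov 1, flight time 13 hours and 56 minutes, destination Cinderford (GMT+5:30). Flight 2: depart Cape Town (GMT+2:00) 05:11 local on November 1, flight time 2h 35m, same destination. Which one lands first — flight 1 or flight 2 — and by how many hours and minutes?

the second, by 25 hours 8 minutes

Flight 1 in UTC: 10:58 + 6:00 = 16:58 on Nov 1.
+13 hours and 56 minutes → arrive 06:54 UTC on Nov 2.
Flight 2 in UTC: 05:11 − 2:00 = 03:11 on Nov 1.
+2 hours 35 minutes → arrive 05:46 UTC on Nov 1.
Flight 2 lands earlier by 25 hours 8 minutes.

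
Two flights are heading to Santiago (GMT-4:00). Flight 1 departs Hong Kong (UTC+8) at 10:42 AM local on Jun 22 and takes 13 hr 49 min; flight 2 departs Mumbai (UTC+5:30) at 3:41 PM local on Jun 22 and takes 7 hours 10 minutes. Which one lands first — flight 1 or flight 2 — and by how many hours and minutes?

the first, by 50 minutes

Flight 1 in UTC: 10:42 AM − 8:00 = 2:42 AM on Jun 22.
+13 hours 49 minutes → arrive 4:31 PM UTC on Jun 22.
Flight 2 in UTC: 3:41 PM − 5:30 = 10:11 AM on Jun 22.
+7 hours 10 minutes → arrive 5:21 PM UTC on Jun 22.
Flight 1 lands earlier by 50 minutes.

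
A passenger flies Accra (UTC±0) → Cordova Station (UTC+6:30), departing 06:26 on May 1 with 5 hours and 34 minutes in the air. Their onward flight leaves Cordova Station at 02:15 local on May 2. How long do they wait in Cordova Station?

7 hours 45 minutes

Accra is at UTC+0, so departure is already 06:26 UTC on May 1.
Add 5 hours and 34 minutes flight time → 12:00 UTC.
Cordova Station is UTC+6:30, so local arrival = 12:00 + 6:30 = 18:30 on May 1.
Layover = 02:15 − 18:30 (+1 day) = 7 hours 45 minutes.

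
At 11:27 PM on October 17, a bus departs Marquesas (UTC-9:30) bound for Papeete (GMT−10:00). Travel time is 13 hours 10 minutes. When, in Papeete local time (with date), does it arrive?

12:07 PM on October 18

Convert departure to UTC: 11:27 PM + 9:30 = 8:57 AM UTC on Oct 18.
Add 13 hours 10 minutes travel time → 10:07 PM UTC.
Papeete is UTC−10:00, so local arrival = 10:07 PM − 10:00 = 12:07 PM on Oct 18.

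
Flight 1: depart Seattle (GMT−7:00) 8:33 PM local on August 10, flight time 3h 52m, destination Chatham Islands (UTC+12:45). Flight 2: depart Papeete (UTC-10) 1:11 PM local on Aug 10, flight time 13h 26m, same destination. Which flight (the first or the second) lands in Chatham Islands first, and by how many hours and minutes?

Flight 1 in UTC: 8:33 PM + 7:00 = 3:33 AM on Aug 11.
+3 hours and 52 minutes → arrive 7:25 AM UTC on Aug 11.
Flight 2 in UTC: 1:11 PM + 10:00 = 11:11 PM on Aug 10.
+13 hours 26 minutes → arrive 12:37 PM UTC on Aug 11.
Flight 1 lands earlier by 5 hours 12 minutes.

the first, by 5 hours 12 minutes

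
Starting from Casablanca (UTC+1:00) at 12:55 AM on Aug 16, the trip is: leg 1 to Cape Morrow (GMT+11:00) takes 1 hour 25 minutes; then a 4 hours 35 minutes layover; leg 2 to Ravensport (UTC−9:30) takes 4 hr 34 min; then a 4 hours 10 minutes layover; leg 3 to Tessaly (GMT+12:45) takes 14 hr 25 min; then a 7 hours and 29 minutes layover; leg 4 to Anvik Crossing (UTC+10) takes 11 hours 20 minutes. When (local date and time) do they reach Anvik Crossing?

Convert departure to UTC: 12:55 AM − 1:00 = 11:55 PM UTC on Aug 15.
Add 1 hour 25 minutes leg 1 → 1:20 AM UTC (Aug 16).
Add 4 hours 35 minutes layover in Cape Morrow → 5:55 AM UTC.
Add 4 hours 34 minutes leg 2 → 10:29 AM UTC.
Add 4 hours and 10 minutes layover in Ravensport → 2:39 PM UTC.
Add 14 hours 25 minutes leg 3 → 5:04 AM UTC (Aug 17).
Add 7 hours 29 minutes layover in Tessaly → 12:33 PM UTC.
Add 11 hours 20 minutes leg 4 → 11:53 PM UTC.
Anvik Crossing is UTC+10:00, so local arrival = 11:53 PM + 10:00 = 9:53 AM on Aug 18.

9:53 AM on Aug 18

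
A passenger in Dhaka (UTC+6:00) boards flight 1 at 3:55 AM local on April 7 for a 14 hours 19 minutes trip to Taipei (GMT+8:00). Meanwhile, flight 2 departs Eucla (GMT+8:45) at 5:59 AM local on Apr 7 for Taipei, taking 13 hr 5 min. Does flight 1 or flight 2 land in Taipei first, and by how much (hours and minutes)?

the second, by 1 hour 55 minutes

Flight 1 in UTC: 3:55 AM − 6:00 = 9:55 PM on Apr 6.
+14 hours 19 minutes → arrive 12:14 PM UTC on Apr 7.
Flight 2 in UTC: 5:59 AM − 8:45 = 9:14 PM on Apr 6.
+13 hours and 5 minutes → arrive 10:19 AM UTC on Apr 7.
Flight 2 lands earlier by 1 hour 55 minutes.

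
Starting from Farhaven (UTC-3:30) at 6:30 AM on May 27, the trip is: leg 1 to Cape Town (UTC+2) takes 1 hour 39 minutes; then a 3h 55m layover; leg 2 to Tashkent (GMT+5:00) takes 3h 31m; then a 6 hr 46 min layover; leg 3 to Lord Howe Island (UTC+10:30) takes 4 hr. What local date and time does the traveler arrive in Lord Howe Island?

Convert departure to UTC: 6:30 AM + 3:30 = 10:00 AM UTC on May 27.
Add 1 hour and 39 minutes leg 1 → 11:39 AM UTC.
Add 3 hours 55 minutes layover in Cape Town → 3:34 PM UTC.
Add 3 hours 31 minutes leg 2 → 7:05 PM UTC.
Add 6 hours 46 minutes layover in Tashkent → 1:51 AM UTC (May 28).
Add 4 hours leg 3 → 5:51 AM UTC.
Lord Howe Island is UTC+10:30, so local arrival = 5:51 AM + 10:30 = 4:21 PM on May 28.

4:21 PM on May 28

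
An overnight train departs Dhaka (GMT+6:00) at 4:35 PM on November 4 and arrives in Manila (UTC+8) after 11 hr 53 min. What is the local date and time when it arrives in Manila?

6:28 AM on November 5

Convert departure to UTC: 4:35 PM − 6:00 = 10:35 AM UTC on Nov 4.
Add 11 hours 53 minutes travel time → 10:28 PM UTC.
Manila is UTC+8:00, so local arrival = 10:28 PM + 8:00 = 6:28 AM on Nov 5.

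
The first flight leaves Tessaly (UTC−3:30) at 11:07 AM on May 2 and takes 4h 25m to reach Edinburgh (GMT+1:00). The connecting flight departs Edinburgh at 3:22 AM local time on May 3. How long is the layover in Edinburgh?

Convert departure to UTC: 11:07 AM + 3:30 = 2:37 PM UTC on May 2.
Add 4 hours 25 minutes flight time → 7:02 PM UTC.
Edinburgh is UTC+1:00, so local arrival = 7:02 PM + 1:00 = 8:02 PM on May 2.
Layover = 3:22 AM − 8:02 PM (+1 day) = 7 hours 20 minutes.

7 hours 20 minutes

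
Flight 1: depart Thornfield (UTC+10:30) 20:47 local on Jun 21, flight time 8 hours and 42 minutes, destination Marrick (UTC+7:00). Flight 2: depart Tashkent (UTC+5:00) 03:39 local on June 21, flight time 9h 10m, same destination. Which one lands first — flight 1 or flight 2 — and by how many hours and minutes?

the second, by 11 hours 10 minutes

Flight 1 in UTC: 20:47 − 10:30 = 10:17 on Jun 21.
+8 hours and 42 minutes → arrive 18:59 UTC on Jun 21.
Flight 2 in UTC: 03:39 − 5:00 = 22:39 on Jun 20.
+9 hours and 10 minutes → arrive 07:49 UTC on Jun 21.
Flight 2 lands earlier by 11 hours 10 minutes.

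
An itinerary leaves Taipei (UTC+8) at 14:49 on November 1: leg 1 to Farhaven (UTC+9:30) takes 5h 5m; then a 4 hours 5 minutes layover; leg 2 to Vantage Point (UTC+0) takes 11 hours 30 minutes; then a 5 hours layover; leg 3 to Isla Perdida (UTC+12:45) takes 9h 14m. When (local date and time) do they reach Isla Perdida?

Convert departure to UTC: 14:49 − 8:00 = 06:49 UTC on Nov 1.
Add 5 hours 5 minutes leg 1 → 11:54 UTC.
Add 4 hours and 5 minutes layover in Farhaven → 15:59 UTC.
Add 11 hours and 30 minutes leg 2 → 03:29 UTC (Nov 2).
Add 5 hours layover in Vantage Point → 08:29 UTC.
Add 9 hours 14 minutes leg 3 → 17:43 UTC.
Isla Perdida is UTC+12:45, so local arrival = 17:43 + 12:45 = 06:28 on Nov 3.

06:28 on November 3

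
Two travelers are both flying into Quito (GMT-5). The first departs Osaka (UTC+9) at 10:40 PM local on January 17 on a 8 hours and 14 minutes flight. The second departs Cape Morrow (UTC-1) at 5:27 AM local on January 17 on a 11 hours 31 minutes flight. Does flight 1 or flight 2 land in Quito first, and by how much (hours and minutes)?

the second, by 3 hours 56 minutes

Flight 1 in UTC: 10:40 PM − 9:00 = 1:40 PM on Jan 17.
+8 hours and 14 minutes → arrive 9:54 PM UTC on Jan 17.
Flight 2 in UTC: 5:27 AM + 1:00 = 6:27 AM on Jan 17.
+11 hours and 31 minutes → arrive 5:58 PM UTC on Jan 17.
Flight 2 lands earlier by 3 hours 56 minutes.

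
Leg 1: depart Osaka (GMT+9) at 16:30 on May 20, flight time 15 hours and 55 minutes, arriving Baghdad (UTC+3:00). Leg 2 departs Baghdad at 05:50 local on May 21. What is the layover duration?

Convert departure to UTC: 16:30 − 9:00 = 07:30 UTC on May 20.
Add 15 hours 55 minutes flight time → 23:25 UTC.
Baghdad is UTC+3:00, so local arrival = 23:25 + 3:00 = 02:25 on May 21.
Layover = 05:50 − 02:25 = 3 hours 25 minutes.

3 hours 25 minutes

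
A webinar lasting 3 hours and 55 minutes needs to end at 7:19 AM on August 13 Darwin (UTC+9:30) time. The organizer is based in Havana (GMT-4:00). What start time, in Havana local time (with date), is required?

1:54 PM on Aug 12

Target end time in UTC: 7:19 AM − 9:30 = 9:49 PM on Aug 12.
Subtract 3 hours and 55 minutes → start 5:54 PM UTC on Aug 12.
Havana is UTC−4:00: 5:54 PM − 4:00 = 1:54 PM on Aug 12.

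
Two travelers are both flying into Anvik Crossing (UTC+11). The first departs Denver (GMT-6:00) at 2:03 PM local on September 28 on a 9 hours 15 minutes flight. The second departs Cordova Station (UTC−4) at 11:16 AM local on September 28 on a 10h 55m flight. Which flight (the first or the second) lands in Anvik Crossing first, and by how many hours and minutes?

Flight 1 in UTC: 2:03 PM + 6:00 = 8:03 PM on Sep 28.
+9 hours 15 minutes → arrive 5:18 AM UTC on Sep 29.
Flight 2 in UTC: 11:16 AM + 4:00 = 3:16 PM on Sep 28.
+10 hours and 55 minutes → arrive 2:11 AM UTC on Sep 29.
Flight 2 lands earlier by 3 hours 7 minutes.

the second, by 3 hours 7 minutes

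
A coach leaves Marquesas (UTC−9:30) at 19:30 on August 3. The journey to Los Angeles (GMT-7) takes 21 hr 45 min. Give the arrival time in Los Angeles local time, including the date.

19:45 on August 4

Convert departure to UTC: 19:30 + 9:30 = 05:00 UTC on Aug 4.
Add 21 hours and 45 minutes travel time → 02:45 UTC (Aug 5).
Los Angeles is UTC−7:00, so local arrival = 02:45 − 7:00 = 19:45 on Aug 4.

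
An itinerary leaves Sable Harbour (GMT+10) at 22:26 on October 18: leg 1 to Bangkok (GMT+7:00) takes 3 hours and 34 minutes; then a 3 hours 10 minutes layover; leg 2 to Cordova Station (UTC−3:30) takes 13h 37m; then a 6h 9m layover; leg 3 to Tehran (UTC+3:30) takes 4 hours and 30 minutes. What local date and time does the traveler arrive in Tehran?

22:56 on Oct 19

Convert departure to UTC: 22:26 − 10:00 = 12:26 UTC on Oct 18.
Add 3 hours and 34 minutes leg 1 → 16:00 UTC.
Add 3 hours and 10 minutes layover in Bangkok → 19:10 UTC.
Add 13 hours 37 minutes leg 2 → 08:47 UTC (Oct 19).
Add 6 hours and 9 minutes layover in Cordova Station → 14:56 UTC.
Add 4 hours and 30 minutes leg 3 → 19:26 UTC.
Tehran is UTC+3:30, so local arrival = 19:26 + 3:30 = 22:56 on Oct 19.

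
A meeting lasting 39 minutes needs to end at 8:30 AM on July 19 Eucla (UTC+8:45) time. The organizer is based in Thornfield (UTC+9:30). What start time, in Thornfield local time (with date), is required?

8:36 AM on July 19

Target end time in UTC: 8:30 AM − 8:45 = 11:45 PM on Jul 18.
Subtract 39 minutes → start 11:06 PM UTC on Jul 18.
Thornfield is UTC+9:30: 11:06 PM + 9:30 = 8:36 AM on Jul 19.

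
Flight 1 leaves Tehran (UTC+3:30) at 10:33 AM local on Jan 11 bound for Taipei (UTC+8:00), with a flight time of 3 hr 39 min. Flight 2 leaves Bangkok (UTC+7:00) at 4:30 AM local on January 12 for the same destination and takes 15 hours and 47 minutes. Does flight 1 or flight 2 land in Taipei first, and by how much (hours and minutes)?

the first, by 26 hours 35 minutes

Flight 1 in UTC: 10:33 AM − 3:30 = 7:03 AM on Jan 11.
+3 hours and 39 minutes → arrive 10:42 AM UTC on Jan 11.
Flight 2 in UTC: 4:30 AM − 7:00 = 9:30 PM on Jan 11.
+15 hours 47 minutes → arrive 1:17 PM UTC on Jan 12.
Flight 1 lands earlier by 26 hours 35 minutes.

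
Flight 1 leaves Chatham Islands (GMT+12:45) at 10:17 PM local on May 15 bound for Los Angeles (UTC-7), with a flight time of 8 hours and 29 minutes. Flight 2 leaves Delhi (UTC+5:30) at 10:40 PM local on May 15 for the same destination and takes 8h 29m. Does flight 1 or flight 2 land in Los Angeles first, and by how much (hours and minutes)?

Flight 1 in UTC: 10:17 PM − 12:45 = 9:32 AM on May 15.
+8 hours 29 minutes → arrive 6:01 PM UTC on May 15.
Flight 2 in UTC: 10:40 PM − 5:30 = 5:10 PM on May 15.
+8 hours 29 minutes → arrive 1:39 AM UTC on May 16.
Flight 1 lands earlier by 7 hours 38 minutes.

the first, by 7 hours 38 minutes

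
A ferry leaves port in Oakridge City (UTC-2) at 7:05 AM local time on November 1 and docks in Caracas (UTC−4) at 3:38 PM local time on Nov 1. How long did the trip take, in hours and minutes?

10 hours 33 minutes

Caracas is 2:00 behind Oakridge City.
Clock-face elapsed time (ignoring zones) is 8 hours 33 minutes.
Actual elapsed = 8 hours 33 minutes + 2:00 = 10 hours 33 minutes.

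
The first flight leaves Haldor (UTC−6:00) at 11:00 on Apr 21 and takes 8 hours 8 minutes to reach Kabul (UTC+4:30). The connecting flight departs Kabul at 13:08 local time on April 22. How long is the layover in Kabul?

7 hours 30 minutes

Convert departure to UTC: 11:00 + 6:00 = 17:00 UTC on Apr 21.
Add 8 hours and 8 minutes flight time → 01:08 UTC (Apr 22).
Kabul is UTC+4:30, so local arrival = 01:08 + 4:30 = 05:38 on Apr 22.
Layover = 13:08 − 05:38 = 7 hours 30 minutes.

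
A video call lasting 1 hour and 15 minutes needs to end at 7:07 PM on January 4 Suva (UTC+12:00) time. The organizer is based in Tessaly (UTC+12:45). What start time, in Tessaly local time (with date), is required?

Target end time in UTC: 7:07 PM − 12:00 = 7:07 AM on Jan 4.
Subtract 1 hour and 15 minutes → start 5:52 AM UTC on Jan 4.
Tessaly is UTC+12:45: 5:52 AM + 12:45 = 6:37 PM on Jan 4.

6:37 PM on Jan 4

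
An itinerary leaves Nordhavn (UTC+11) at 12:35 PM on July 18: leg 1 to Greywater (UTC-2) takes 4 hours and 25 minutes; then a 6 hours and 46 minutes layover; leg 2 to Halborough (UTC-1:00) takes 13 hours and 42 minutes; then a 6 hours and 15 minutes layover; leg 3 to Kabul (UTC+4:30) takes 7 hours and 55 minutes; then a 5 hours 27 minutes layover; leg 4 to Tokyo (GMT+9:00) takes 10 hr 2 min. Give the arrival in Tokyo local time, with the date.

5:07 PM on Jul 20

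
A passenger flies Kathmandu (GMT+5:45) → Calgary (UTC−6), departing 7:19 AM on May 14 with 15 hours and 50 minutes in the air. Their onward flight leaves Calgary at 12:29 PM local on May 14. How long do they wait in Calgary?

1 hour 5 minutes

Convert departure to UTC: 7:19 AM − 5:45 = 1:34 AM UTC on May 14.
Add 15 hours 50 minutes flight time → 5:24 PM UTC.
Calgary is UTC−6:00, so local arrival = 5:24 PM − 6:00 = 11:24 AM on May 14.
Layover = 12:29 PM − 11:24 AM = 1 hour 5 minutes.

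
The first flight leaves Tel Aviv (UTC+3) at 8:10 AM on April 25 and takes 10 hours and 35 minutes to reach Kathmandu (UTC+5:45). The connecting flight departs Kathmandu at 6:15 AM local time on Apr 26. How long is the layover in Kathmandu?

Convert departure to UTC: 8:10 AM − 3:00 = 5:10 AM UTC on Apr 25.
Add 10 hours 35 minutes flight time → 3:45 PM UTC.
Kathmandu is UTC+5:45, so local arrival = 3:45 PM + 5:45 = 9:30 PM on Apr 25.
Layover = 6:15 AM − 9:30 PM (+1 day) = 8 hours 45 minutes.

8 hours 45 minutes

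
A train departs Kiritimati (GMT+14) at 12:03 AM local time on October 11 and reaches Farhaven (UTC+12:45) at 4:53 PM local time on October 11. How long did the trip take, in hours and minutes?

Departure in UTC: 12:03 AM − 14:00 = 10:03 AM on Oct 10.
Arrival in UTC: 4:53 PM − 12:45 = 4:08 AM on Oct 11.
Elapsed = 4:08 AM − 10:03 AM (+1 day) = 18 hours 5 minutes.

18 hours 5 minutes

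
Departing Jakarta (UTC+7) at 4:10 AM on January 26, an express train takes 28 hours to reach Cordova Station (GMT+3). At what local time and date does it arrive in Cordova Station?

Cordova Station is 4:00 behind Jakarta.
After 28 hours it is 8:10 AM (Jan 27) in Jakarta.
Shift by the zone difference: 8:10 AM − 4:00 = 4:10 AM on Jan 27 in Cordova Station.

4:10 AM on January 27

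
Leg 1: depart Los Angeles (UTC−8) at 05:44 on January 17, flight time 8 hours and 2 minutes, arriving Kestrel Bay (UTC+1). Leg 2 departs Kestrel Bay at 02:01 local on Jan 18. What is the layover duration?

Convert departure to UTC: 05:44 + 8:00 = 13:44 UTC on Jan 17.
Add 8 hours and 2 minutes flight time → 21:46 UTC.
Kestrel Bay is UTC+1:00, so local arrival = 21:46 + 1:00 = 22:46 on Jan 17.
Layover = 02:01 − 22:46 (+1 day) = 3 hours 15 minutes.

3 hours 15 minutes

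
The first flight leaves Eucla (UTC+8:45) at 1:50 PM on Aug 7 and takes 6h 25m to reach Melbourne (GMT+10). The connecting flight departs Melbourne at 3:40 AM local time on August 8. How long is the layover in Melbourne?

6 hours 10 minutes

Convert departure to UTC: 1:50 PM − 8:45 = 5:05 AM UTC on Aug 7.
Add 6 hours 25 minutes flight time → 11:30 AM UTC.
Melbourne is UTC+10:00, so local arrival = 11:30 AM + 10:00 = 9:30 PM on Aug 7.
Layover = 3:40 AM − 9:30 PM (+1 day) = 6 hours 10 minutes.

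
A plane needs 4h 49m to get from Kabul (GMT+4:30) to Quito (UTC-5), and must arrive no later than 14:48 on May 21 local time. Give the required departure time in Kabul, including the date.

19:29 on May 21

Target arrival in UTC: 14:48 + 5:00 = 19:48 on May 21.
Subtract 4 hours and 49 minutes → departure 14:59 UTC on May 21.
Kabul is UTC+4:30: 14:59 + 4:30 = 19:29 on May 21.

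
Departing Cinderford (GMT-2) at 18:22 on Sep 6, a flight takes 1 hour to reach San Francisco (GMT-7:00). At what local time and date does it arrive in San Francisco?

Convert departure to UTC: 18:22 + 2:00 = 20:22 UTC on Sep 6.
Add 1 hour travel time → 21:22 UTC.
San Francisco is UTC−7:00, so local arrival = 21:22 − 7:00 = 14:22 on Sep 6.

14:22 on Sep 6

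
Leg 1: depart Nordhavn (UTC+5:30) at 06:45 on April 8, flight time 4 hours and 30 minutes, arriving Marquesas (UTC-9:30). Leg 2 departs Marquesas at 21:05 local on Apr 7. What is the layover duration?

Convert departure to UTC: 06:45 − 5:30 = 01:15 UTC on Apr 8.
Add 4 hours 30 minutes flight time → 05:45 UTC.
Marquesas is UTC−9:30, so local arrival = 05:45 − 9:30 = 20:15 on Apr 7.
Layover = 21:05 − 20:15 = 50 minutes.

50 minutes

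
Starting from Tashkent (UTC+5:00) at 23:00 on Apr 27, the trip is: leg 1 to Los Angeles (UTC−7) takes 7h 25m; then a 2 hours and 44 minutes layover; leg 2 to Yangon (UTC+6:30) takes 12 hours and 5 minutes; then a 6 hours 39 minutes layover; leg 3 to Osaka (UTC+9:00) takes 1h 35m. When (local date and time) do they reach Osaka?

09:28 on Apr 29

Convert departure to UTC: 23:00 − 5:00 = 18:00 UTC on Apr 27.
Add 7 hours and 25 minutes leg 1 → 01:25 UTC (Apr 28).
Add 2 hours 44 minutes layover in Los Angeles → 04:09 UTC.
Add 12 hours and 5 minutes leg 2 → 16:14 UTC.
Add 6 hours and 39 minutes layover in Yangon → 22:53 UTC.
Add 1 hour and 35 minutes leg 3 → 00:28 UTC (Apr 29).
Osaka is UTC+9:00, so local arrival = 00:28 + 9:00 = 09:28 on Apr 29.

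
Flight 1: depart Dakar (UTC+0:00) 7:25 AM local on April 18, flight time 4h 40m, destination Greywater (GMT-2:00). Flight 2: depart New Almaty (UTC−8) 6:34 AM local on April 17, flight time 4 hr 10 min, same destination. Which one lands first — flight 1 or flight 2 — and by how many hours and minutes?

Flight 1 departs at 7:25 AM UTC (Apr 18).
+4 hours 40 minutes → arrive 12:05 PM UTC on Apr 18.
Flight 2 in UTC: 6:34 AM + 8:00 = 2:34 PM on Apr 17.
+4 hours 10 minutes → arrive 6:44 PM UTC on Apr 17.
Flight 2 lands earlier by 17 hours 21 minutes.

the second, by 17 hours 21 minutes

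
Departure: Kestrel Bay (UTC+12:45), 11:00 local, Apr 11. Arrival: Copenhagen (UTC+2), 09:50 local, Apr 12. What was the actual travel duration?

33 hours 35 minutes

Copenhagen is 10:45 behind Kestrel Bay.
Clock-face elapsed time (ignoring zones) is 22 hours 50 minutes.
Actual elapsed = 22 hours 50 minutes + 10:45 = 33 hours 35 minutes.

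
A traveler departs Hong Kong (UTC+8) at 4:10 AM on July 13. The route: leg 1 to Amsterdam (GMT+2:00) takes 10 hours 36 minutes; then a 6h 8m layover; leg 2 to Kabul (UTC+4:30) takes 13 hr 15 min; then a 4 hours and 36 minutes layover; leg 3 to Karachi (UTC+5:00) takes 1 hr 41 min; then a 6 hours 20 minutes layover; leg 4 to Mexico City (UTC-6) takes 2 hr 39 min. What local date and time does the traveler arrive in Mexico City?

11:25 AM on July 14

Convert departure to UTC: 4:10 AM − 8:00 = 8:10 PM UTC on Jul 12.
Add 10 hours and 36 minutes leg 1 → 6:46 AM UTC (Jul 13).
Add 6 hours 8 minutes layover in Amsterdam → 12:54 PM UTC.
Add 13 hours 15 minutes leg 2 → 2:09 AM UTC (Jul 14).
Add 4 hours 36 minutes layover in Kabul → 6:45 AM UTC.
Add 1 hour 41 minutes leg 3 → 8:26 AM UTC.
Add 6 hours 20 minutes layover in Karachi → 2:46 PM UTC.
Add 2 hours 39 minutes leg 4 → 5:25 PM UTC.
Mexico City is UTC−6:00, so local arrival = 5:25 PM − 6:00 = 11:25 AM on Jul 14.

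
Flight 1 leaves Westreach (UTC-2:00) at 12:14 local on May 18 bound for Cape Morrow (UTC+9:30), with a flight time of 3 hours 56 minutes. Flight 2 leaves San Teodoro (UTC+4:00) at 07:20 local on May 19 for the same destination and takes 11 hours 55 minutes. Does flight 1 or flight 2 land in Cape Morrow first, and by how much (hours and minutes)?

the first, by 21 hours 5 minutes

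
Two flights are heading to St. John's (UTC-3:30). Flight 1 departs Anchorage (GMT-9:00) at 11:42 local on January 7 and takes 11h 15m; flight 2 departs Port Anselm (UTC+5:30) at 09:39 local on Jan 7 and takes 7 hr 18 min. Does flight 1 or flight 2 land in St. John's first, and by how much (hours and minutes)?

the second, by 20 hours 30 minutes

Flight 1 in UTC: 11:42 + 9:00 = 20:42 on Jan 7.
+11 hours and 15 minutes → arrive 07:57 UTC on Jan 8.
Flight 2 in UTC: 09:39 − 5:30 = 04:09 on Jan 7.
+7 hours and 18 minutes → arrive 11:27 UTC on Jan 7.
Flight 2 lands earlier by 20 hours 30 minutes.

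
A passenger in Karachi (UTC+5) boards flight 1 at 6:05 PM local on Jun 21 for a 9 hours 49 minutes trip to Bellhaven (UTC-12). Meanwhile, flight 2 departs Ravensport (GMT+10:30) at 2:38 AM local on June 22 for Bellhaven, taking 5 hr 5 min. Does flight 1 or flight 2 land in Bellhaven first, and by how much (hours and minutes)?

the second, by 1 hour 41 minutes

Flight 1 in UTC: 6:05 PM − 5:00 = 1:05 PM on Jun 21.
+9 hours 49 minutes → arrive 10:54 PM UTC on Jun 21.
Flight 2 in UTC: 2:38 AM − 10:30 = 4:08 PM on Jun 21.
+5 hours and 5 minutes → arrive 9:13 PM UTC on Jun 21.
Flight 2 lands earlier by 1 hour 41 minutes.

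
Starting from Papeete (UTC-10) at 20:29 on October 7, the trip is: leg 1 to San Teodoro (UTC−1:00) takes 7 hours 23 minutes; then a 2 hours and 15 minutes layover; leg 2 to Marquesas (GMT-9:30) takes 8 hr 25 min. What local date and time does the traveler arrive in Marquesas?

Convert departure to UTC: 20:29 + 10:00 = 06:29 UTC on Oct 8.
Add 7 hours and 23 minutes leg 1 → 13:52 UTC.
Add 2 hours 15 minutes layover in San Teodoro → 16:07 UTC.
Add 8 hours and 25 minutes leg 2 → 00:32 UTC (Oct 9).
Marquesas is UTC−9:30, so local arrival = 00:32 − 9:30 = 15:02 on Oct 8.

15:02 on October 8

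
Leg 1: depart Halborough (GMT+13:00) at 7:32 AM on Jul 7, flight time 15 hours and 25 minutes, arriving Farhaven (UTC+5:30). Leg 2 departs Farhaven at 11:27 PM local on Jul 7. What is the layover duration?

Convert departure to UTC: 7:32 AM − 13:00 = 6:32 PM UTC on Jul 6.
Add 15 hours 25 minutes flight time → 9:57 AM UTC (Jul 7).
Farhaven is UTC+5:30, so local arrival = 9:57 AM + 5:30 = 3:27 PM on Jul 7.
Layover = 11:27 PM − 3:27 PM = 8 hours.

8 hours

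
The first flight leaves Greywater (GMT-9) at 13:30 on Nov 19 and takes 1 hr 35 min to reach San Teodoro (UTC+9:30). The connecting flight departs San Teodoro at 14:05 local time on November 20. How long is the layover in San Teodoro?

4 hours 30 minutes

Convert departure to UTC: 13:30 + 9:00 = 22:30 UTC on Nov 19.
Add 1 hour 35 minutes flight time → 00:05 UTC (Nov 20).
San Teodoro is UTC+9:30, so local arrival = 00:05 + 9:30 = 09:35 on Nov 20.
Layover = 14:05 − 09:35 = 4 hours 30 minutes.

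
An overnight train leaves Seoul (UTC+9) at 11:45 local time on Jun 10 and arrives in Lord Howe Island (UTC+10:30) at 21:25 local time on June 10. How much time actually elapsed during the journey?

8 hours 10 minutes

Departure in UTC: 11:45 − 9:00 = 02:45 on Jun 10.
Arrival in UTC: 21:25 − 10:30 = 10:55 on Jun 10.
Elapsed = 10:55 − 02:45 = 8 hours 10 minutes.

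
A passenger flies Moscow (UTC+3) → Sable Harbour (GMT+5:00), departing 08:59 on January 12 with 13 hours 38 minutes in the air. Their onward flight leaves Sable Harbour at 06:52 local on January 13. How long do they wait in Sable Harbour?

6 hours 15 minutes

Convert departure to UTC: 08:59 − 3:00 = 05:59 UTC on Jan 12.
Add 13 hours 38 minutes flight time → 19:37 UTC.
Sable Harbour is UTC+5:00, so local arrival = 19:37 + 5:00 = 00:37 on Jan 13.
Layover = 06:52 − 00:37 = 6 hours 15 minutes.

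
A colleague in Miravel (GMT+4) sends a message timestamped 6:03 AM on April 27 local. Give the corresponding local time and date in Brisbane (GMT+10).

Brisbane is 6:00 ahead of Miravel.
Shift by the zone difference: 6:03 AM + 6:00 = 12:03 PM on Apr 27 in Brisbane.

12:03 PM on Apr 27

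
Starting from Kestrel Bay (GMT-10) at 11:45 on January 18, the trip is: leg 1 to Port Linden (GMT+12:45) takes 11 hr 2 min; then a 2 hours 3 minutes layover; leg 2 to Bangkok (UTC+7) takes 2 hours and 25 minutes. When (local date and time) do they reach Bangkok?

Convert departure to UTC: 11:45 + 10:00 = 21:45 UTC on Jan 18.
Add 11 hours and 2 minutes leg 1 → 08:47 UTC (Jan 19).
Add 2 hours 3 minutes layover in Port Linden → 10:50 UTC.
Add 2 hours 25 minutes leg 2 → 13:15 UTC.
Bangkok is UTC+7:00, so local arrival = 13:15 + 7:00 = 20:15 on Jan 19.

20:15 on January 19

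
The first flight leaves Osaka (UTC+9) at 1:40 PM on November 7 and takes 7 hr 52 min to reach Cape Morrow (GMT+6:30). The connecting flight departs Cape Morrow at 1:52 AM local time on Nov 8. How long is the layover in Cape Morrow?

Convert departure to UTC: 1:40 PM − 9:00 = 4:40 AM UTC on Nov 7.
Add 7 hours and 52 minutes flight time → 12:32 PM UTC.
Cape Morrow is UTC+6:30, so local arrival = 12:32 PM + 6:30 = 7:02 PM on Nov 7.
Layover = 1:52 AM − 7:02 PM (+1 day) = 6 hours 50 minutes.

6 hours 50 minutes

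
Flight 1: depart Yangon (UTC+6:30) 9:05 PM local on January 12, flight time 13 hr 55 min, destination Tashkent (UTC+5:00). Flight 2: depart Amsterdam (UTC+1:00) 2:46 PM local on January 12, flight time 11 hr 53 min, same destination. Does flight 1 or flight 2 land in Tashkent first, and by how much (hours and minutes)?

the second, by 2 hours 51 minutes

Flight 1 in UTC: 9:05 PM − 6:30 = 2:35 PM on Jan 12.
+13 hours 55 minutes → arrive 4:30 AM UTC on Jan 13.
Flight 2 in UTC: 2:46 PM − 1:00 = 1:46 PM on Jan 12.
+11 hours 53 minutes → arrive 1:39 AM UTC on Jan 13.
Flight 2 lands earlier by 2 hours 51 minutes.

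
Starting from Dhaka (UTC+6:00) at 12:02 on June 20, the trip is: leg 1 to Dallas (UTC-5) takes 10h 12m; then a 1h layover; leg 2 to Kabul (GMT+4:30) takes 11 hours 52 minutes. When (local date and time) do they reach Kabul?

09:36 on Jun 21

Convert departure to UTC: 12:02 − 6:00 = 06:02 UTC on Jun 20.
Add 10 hours and 12 minutes leg 1 → 16:14 UTC.
Add 1 hour layover in Dallas → 17:14 UTC.
Add 11 hours 52 minutes leg 2 → 05:06 UTC (Jun 21).
Kabul is UTC+4:30, so local arrival = 05:06 + 4:30 = 09:36 on Jun 21.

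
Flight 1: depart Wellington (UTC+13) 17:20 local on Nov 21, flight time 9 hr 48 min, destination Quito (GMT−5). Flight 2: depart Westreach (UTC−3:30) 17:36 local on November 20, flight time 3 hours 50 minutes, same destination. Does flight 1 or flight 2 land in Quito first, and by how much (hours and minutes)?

the second, by 13 hours 12 minutes

Flight 1 in UTC: 17:20 − 13:00 = 04:20 on Nov 21.
+9 hours and 48 minutes → arrive 14:08 UTC on Nov 21.
Flight 2 in UTC: 17:36 + 3:30 = 21:06 on Nov 20.
+3 hours 50 minutes → arrive 00:56 UTC on Nov 21.
Flight 2 lands earlier by 13 hours 12 minutes.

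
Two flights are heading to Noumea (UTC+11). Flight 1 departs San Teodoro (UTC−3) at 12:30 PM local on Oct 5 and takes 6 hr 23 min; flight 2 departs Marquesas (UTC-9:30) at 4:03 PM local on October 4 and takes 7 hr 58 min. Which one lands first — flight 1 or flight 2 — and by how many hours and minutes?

Flight 1 in UTC: 12:30 PM + 3:00 = 3:30 PM on Oct 5.
+6 hours 23 minutes → arrive 9:53 PM UTC on Oct 5.
Flight 2 in UTC: 4:03 PM + 9:30 = 1:33 AM on Oct 5.
+7 hours 58 minutes → arrive 9:31 AM UTC on Oct 5.
Flight 2 lands earlier by 12 hours 22 minutes.

the second, by 12 hours 22 minutes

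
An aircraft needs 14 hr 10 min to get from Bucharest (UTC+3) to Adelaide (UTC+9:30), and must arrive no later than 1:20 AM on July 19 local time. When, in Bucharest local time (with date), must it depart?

Target arrival in UTC: 1:20 AM − 9:30 = 3:50 PM on Jul 18.
Subtract 14 hours and 10 minutes → departure 1:40 AM UTC on Jul 18.
Bucharest is UTC+3:00: 1:40 AM + 3:00 = 4:40 AM on Jul 18.

4:40 AM on Jul 18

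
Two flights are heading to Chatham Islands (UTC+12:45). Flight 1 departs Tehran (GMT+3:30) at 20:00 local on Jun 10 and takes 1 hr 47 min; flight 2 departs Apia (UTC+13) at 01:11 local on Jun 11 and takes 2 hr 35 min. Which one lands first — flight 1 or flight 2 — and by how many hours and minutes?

Flight 1 in UTC: 20:00 − 3:30 = 16:30 on Jun 10.
+1 hour and 47 minutes → arrive 18:17 UTC on Jun 10.
Flight 2 in UTC: 01:11 − 13:00 = 12:11 on Jun 10.
+2 hours 35 minutes → arrive 14:46 UTC on Jun 10.
Flight 2 lands earlier by 3 hours 31 minutes.

the second, by 3 hours 31 minutes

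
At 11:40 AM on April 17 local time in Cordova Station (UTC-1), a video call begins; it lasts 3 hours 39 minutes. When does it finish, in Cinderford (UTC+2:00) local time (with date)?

Convert start to UTC: 11:40 AM + 1:00 = 12:40 PM UTC on Apr 17.
Add 3 hours and 39 minutes duration → 4:19 PM UTC.
Cinderford is UTC+2:00, so local end time = 4:19 PM + 2:00 = 6:19 PM on Apr 17.

6:19 PM on April 17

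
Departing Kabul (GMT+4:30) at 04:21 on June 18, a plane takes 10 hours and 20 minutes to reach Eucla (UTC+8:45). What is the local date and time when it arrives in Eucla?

18:56 on June 18

Convert departure to UTC: 04:21 − 4:30 = 23:51 UTC on Jun 17.
Add 10 hours and 20 minutes travel time → 10:11 UTC (Jun 18).
Eucla is UTC+8:45, so local arrival = 10:11 + 8:45 = 18:56 on Jun 18.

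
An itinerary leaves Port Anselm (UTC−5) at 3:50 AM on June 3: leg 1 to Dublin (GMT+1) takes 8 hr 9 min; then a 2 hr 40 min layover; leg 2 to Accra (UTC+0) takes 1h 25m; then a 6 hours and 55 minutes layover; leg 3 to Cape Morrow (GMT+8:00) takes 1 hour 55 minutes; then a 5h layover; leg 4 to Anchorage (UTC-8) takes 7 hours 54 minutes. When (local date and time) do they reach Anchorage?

10:48 AM on June 4

Convert departure to UTC: 3:50 AM + 5:00 = 8:50 AM UTC on Jun 3.
Add 8 hours and 9 minutes leg 1 → 4:59 PM UTC.
Add 2 hours 40 minutes layover in Dublin → 7:39 PM UTC.
Add 1 hour 25 minutes leg 2 → 9:04 PM UTC.
Add 6 hours and 55 minutes layover in Accra → 3:59 AM UTC (Jun 4).
Add 1 hour 55 minutes leg 3 → 5:54 AM UTC.
Add 5 hours layover in Cape Morrow → 10:54 AM UTC.
Add 7 hours 54 minutes leg 4 → 6:48 PM UTC.
Anchorage is UTC−8:00, so local arrival = 6:48 PM − 8:00 = 10:48 AM on Jun 4.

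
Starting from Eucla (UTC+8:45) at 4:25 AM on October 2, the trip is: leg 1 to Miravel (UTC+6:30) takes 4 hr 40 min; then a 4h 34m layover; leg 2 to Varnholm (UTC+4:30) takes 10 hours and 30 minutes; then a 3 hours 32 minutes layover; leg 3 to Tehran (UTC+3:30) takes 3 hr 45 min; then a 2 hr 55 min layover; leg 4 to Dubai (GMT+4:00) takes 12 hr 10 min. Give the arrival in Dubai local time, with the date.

Convert departure to UTC: 4:25 AM − 8:45 = 7:40 PM UTC on Oct 1.
Add 4 hours and 40 minutes leg 1 → 12:20 AM UTC (Oct 2).
Add 4 hours 34 minutes layover in Miravel → 4:54 AM UTC.
Add 10 hours and 30 minutes leg 2 → 3:24 PM UTC.
Add 3 hours 32 minutes layover in Varnholm → 6:56 PM UTC.
Add 3 hours 45 minutes leg 3 → 10:41 PM UTC.
Add 2 hours 55 minutes layover in Tehran → 1:36 AM UTC (Oct 3).
Add 12 hours and 10 minutes leg 4 → 1:46 PM UTC.
Dubai is UTC+4:00, so local arrival = 1:46 PM + 4:00 = 5:46 PM on Oct 3.

5:46 PM on October 3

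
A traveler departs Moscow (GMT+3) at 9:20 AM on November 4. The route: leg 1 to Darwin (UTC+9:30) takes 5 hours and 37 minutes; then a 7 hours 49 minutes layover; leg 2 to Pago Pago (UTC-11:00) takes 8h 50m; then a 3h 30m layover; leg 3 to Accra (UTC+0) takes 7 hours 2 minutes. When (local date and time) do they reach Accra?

Convert departure to UTC: 9:20 AM − 3:00 = 6:20 AM UTC on Nov 4.
Add 5 hours and 37 minutes leg 1 → 11:57 AM UTC.
Add 7 hours 49 minutes layover in Darwin → 7:46 PM UTC.
Add 8 hours 50 minutes leg 2 → 4:36 AM UTC (Nov 5).
Add 3 hours 30 minutes layover in Pago Pago → 8:06 AM UTC.
Add 7 hours and 2 minutes leg 3 → 3:08 PM UTC.
Accra is UTC+0, so local arrival is the same: 3:08 PM on Nov 5.

3:08 PM on November 5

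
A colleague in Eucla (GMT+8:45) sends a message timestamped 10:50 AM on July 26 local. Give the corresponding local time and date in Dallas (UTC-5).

9:05 PM on Jul 25

In UTC: 10:50 AM − 8:45 = 2:05 AM on Jul 26.
Dallas is UTC−5:00: 2:05 AM − 5:00 = 9:05 PM on Jul 25.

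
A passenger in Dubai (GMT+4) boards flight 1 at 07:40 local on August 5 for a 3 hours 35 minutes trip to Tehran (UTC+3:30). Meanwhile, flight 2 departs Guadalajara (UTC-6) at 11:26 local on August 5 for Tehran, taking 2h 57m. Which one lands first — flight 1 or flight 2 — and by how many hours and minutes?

the first, by 13 hours 8 minutes

Flight 1 in UTC: 07:40 − 4:00 = 03:40 on Aug 5.
+3 hours and 35 minutes → arrive 07:15 UTC on Aug 5.
Flight 2 in UTC: 11:26 + 6:00 = 17:26 on Aug 5.
+2 hours and 57 minutes → arrive 20:23 UTC on Aug 5.
Flight 1 lands earlier by 13 hours 8 minutes.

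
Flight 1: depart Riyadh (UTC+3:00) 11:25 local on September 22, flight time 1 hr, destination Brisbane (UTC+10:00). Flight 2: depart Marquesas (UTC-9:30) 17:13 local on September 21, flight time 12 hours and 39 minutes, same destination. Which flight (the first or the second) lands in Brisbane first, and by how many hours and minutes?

the first, by 5 hours 57 minutes

Flight 1 in UTC: 11:25 − 3:00 = 08:25 on Sep 22.
+1 hour → arrive 09:25 UTC on Sep 22.
Flight 2 in UTC: 17:13 + 9:30 = 02:43 on Sep 22.
+12 hours 39 minutes → arrive 15:22 UTC on Sep 22.
Flight 1 lands earlier by 5 hours 57 minutes.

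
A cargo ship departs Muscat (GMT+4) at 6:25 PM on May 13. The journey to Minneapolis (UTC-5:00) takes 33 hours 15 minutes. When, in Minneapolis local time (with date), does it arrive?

6:40 PM on May 14

Convert departure to UTC: 6:25 PM − 4:00 = 2:25 PM UTC on May 13.
Add 33 hours 15 minutes travel time → 11:40 PM UTC (May 14).
Minneapolis is UTC−5:00, so local arrival = 11:40 PM − 5:00 = 6:40 PM on May 14.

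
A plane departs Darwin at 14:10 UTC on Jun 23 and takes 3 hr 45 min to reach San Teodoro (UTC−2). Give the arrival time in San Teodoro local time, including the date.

Departure is given in UTC: 14:10 on Jun 23.
Add 3 hours 45 minutes → 17:55 UTC.
San Teodoro is UTC−2:00: 17:55 − 2:00 = 15:55 on Jun 23.

15:55 on June 23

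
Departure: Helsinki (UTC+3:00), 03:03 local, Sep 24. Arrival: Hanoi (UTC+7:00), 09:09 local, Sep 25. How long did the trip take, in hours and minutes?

Departure in UTC: 03:03 − 3:00 = 00:03 on Sep 24.
Arrival in UTC: 09:09 − 7:00 = 02:09 on Sep 25.
Elapsed = 02:09 − 00:03 (+1 day) = 26 hours 6 minutes.

26 hours 6 minutes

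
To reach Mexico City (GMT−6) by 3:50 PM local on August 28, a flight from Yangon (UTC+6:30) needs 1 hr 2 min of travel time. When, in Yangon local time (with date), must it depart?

Target arrival in UTC: 3:50 PM + 6:00 = 9:50 PM on Aug 28.
Subtract 1 hour 2 minutes → departure 8:48 PM UTC on Aug 28.
Yangon is UTC+6:30: 8:48 PM + 6:30 = 3:18 AM on Aug 29.

3:18 AM on August 29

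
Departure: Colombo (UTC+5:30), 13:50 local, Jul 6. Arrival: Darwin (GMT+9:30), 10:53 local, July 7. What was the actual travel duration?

17 hours 3 minutes

Departure in UTC: 13:50 − 5:30 = 08:20 on Jul 6.
Arrival in UTC: 10:53 − 9:30 = 01:23 on Jul 7.
Elapsed = 01:23 − 08:20 (+1 day) = 17 hours 3 minutes.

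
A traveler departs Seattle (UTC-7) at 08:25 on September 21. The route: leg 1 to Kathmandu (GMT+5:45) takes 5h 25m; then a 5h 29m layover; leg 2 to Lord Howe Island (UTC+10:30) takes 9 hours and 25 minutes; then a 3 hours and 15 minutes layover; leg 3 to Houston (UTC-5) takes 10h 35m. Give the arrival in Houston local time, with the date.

20:34 on Sep 22

Convert departure to UTC: 08:25 + 7:00 = 15:25 UTC on Sep 21.
Add 5 hours and 25 minutes leg 1 → 20:50 UTC.
Add 5 hours and 29 minutes layover in Kathmandu → 02:19 UTC (Sep 22).
Add 9 hours 25 minutes leg 2 → 11:44 UTC.
Add 3 hours and 15 minutes layover in Lord Howe Island → 14:59 UTC.
Add 10 hours 35 minutes leg 3 → 01:34 UTC (Sep 23).
Houston is UTC−5:00, so local arrival = 01:34 − 5:00 = 20:34 on Sep 22.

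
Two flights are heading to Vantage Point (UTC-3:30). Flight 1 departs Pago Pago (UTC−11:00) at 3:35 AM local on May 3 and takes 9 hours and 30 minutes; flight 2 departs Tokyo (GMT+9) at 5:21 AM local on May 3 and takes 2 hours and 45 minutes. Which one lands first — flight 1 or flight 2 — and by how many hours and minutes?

Flight 1 in UTC: 3:35 AM + 11:00 = 2:35 PM on May 3.
+9 hours and 30 minutes → arrive 12:05 AM UTC on May 4.
Flight 2 in UTC: 5:21 AM − 9:00 = 8:21 PM on May 2.
+2 hours 45 minutes → arrive 11:06 PM UTC on May 2.
Flight 2 lands earlier by 24 hours 59 minutes.

the second, by 24 hours 59 minutes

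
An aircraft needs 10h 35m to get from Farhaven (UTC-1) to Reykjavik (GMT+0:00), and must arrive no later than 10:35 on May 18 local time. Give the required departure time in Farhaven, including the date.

Target arrival is already UTC: 10:35 on May 18.
Subtract 10 hours 35 minutes → departure 00:00 UTC on May 18.
Farhaven is UTC−1:00: 00:00 − 1:00 = 23:00 on May 17.

23:00 on May 17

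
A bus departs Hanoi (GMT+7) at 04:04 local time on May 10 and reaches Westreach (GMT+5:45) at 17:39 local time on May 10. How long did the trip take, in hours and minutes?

Westreach is 1:15 behind Hanoi.
Clock-face elapsed time (ignoring zones) is 13 hours 35 minutes.
Actual elapsed = 13 hours 35 minutes + 1:15 = 14 hours 50 minutes.

14 hours 50 minutes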